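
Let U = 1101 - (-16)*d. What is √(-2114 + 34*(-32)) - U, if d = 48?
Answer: -1869 + I*√3202 ≈ -1869.0 + 56.586*I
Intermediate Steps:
U = 1869 (U = 1101 - (-16)*48 = 1101 - 1*(-768) = 1101 + 768 = 1869)
√(-2114 + 34*(-32)) - U = √(-2114 + 34*(-32)) - 1*1869 = √(-2114 - 1088) - 1869 = √(-3202) - 1869 = I*√3202 - 1869 = -1869 + I*√3202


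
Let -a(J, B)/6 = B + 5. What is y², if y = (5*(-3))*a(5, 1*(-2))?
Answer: 72900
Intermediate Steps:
a(J, B) = -30 - 6*B (a(J, B) = -6*(B + 5) = -6*(5 + B) = -30 - 6*B)
y = 270 (y = (5*(-3))*(-30 - 6*(-2)) = -15*(-30 - 6*(-2)) = -15*(-30 + 12) = -15*(-18) = 270)
y² = 270² = 72900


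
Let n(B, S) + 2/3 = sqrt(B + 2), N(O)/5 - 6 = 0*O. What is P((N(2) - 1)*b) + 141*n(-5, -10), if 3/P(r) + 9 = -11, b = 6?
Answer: -1883/20 + 141*I*sqrt(3) ≈ -94.15 + 244.22*I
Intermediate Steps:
N(O) = 30 (N(O) = 30 + 5*(0*O) = 30 + 5*0 = 30 + 0 = 30)
P(r) = -3/20 (P(r) = 3/(-9 - 11) = 3/(-20) = 3*(-1/20) = -3/20)
n(B, S) = -2/3 + sqrt(2 + B) (n(B, S) = -2/3 + sqrt(B + 2) = -2/3 + sqrt(2 + B))
P((N(2) - 1)*b) + 141*n(-5, -10) = -3/20 + 141*(-2/3 + sqrt(2 - 5)) = -3/20 + 141*(-2/3 + sqrt(-3)) = -3/20 + 141*(-2/3 + I*sqrt(3)) = -3/20 + (-94 + 141*I*sqrt(3)) = -1883/20 + 141*I*sqrt(3)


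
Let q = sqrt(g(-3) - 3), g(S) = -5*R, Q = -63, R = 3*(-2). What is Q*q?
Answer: -189*sqrt(3) ≈ -327.36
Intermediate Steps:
R = -6
g(S) = 30 (g(S) = -5*(-6) = 30)
q = 3*sqrt(3) (q = sqrt(30 - 3) = sqrt(27) = 3*sqrt(3) ≈ 5.1962)
Q*q = -189*sqrt(3)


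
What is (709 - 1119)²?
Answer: 168100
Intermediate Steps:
(709 - 1119)² = (-410)² = 168100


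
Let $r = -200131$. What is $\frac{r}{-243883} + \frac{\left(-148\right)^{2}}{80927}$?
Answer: $\frac{21538014669}{19736719541} \approx 1.0913$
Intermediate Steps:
$\frac{r}{-243883} + \frac{\left(-148\right)^{2}}{80927} = - \frac{200131}{-243883} + \frac{\left(-148\right)^{2}}{80927} = \left(-200131\right) \left(- \frac{1}{243883}\right) + 21904 \cdot \frac{1}{80927} = \frac{200131}{243883} + \frac{21904}{80927} = \frac{21538014669}{19736719541}$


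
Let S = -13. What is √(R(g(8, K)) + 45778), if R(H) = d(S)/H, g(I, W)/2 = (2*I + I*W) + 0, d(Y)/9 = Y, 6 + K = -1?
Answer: √18311785/20 ≈ 213.96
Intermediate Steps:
K = -7 (K = -6 - 1 = -7)
d(Y) = 9*Y
g(I, W) = 4*I + 2*I*W (g(I, W) = 2*((2*I + I*W) + 0) = 2*(2*I + I*W) = 4*I + 2*I*W)
R(H) = -117/H (R(H) = (9*(-13))/H = -117/H)
√(R(g(8, K)) + 45778) = √(-117*1/(16*(2 - 7)) + 45778) = √(-117/(2*8*(-5)) + 45778) = √(-117/(-80) + 45778) = √(-117*(-1/80) + 45778) = √(117/80 + 45778) = √(3662357/80) = √18311785/20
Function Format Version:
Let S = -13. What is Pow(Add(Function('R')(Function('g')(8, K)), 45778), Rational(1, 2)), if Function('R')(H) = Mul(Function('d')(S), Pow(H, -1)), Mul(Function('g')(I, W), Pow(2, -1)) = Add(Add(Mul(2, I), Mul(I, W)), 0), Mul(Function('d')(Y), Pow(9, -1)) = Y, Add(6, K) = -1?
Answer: Mul(Rational(1, 20), Pow(18311785, Rational(1, 2))) ≈ 213.96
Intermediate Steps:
K = -7 (K = Add(-6, -1) = -7)
Function('d')(Y) = Mul(9, Y)
Function('g')(I, W) = Add(Mul(4, I), Mul(2, I, W)) (Function('g')(I, W) = Mul(2, Add(Add(Mul(2, I), Mul(I, W)), 0)) = Mul(2, Add(Mul(2, I), Mul(I, W))) = Add(Mul(4, I), Mul(2, I, W)))
Function('R')(H) = Mul(-117, Pow(H, -1)) (Function('R')(H) = Mul(Mul(9, -13), Pow(H, -1)) = Mul(-117, Pow(H, -1)))
Pow(Add(Function('R')(Function('g')(8, K)), 45778), Rational(1, 2)) = Pow(Add(Mul(-117, Pow(Mul(2, 8, Add(2, -7)), -1)), 45778), Rational(1, 2)) = Pow(Add(Mul(-117, Pow(Mul(2, 8, -5), -1)), 45778), Rational(1, 2)) = Pow(Add(Mul(-117, Pow(-80, -1)), 45778), Rational(1, 2)) = Pow(Add(Mul(-117, Rational(-1, 80)), 45778), Rational(1, 2)) = Pow(Add(Rational(117, 80), 45778), Rational(1, 2)) = Pow(Rational(3662357, 80), Rational(1, 2)) = Mul(Rational(1, 20), Pow(18311785, Rational(1, 2)))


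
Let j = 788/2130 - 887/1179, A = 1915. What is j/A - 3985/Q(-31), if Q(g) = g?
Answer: 3194027033542/24846923925 ≈ 128.55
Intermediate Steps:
j = -160043/418545 (j = 788*(1/2130) - 887*1/1179 = 394/1065 - 887/1179 = -160043/418545 ≈ -0.38238)
j/A - 3985/Q(-31) = -160043/418545/1915 - 3985/(-31) = -160043/418545*1/1915 - 3985*(-1/31) = -160043/801513675 + 3985/31 = 3194027033542/24846923925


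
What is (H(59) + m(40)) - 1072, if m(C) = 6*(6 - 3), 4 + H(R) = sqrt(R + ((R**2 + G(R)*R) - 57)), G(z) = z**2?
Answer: -1058 + sqrt(208862) ≈ -600.99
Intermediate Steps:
H(R) = -4 + sqrt(-57 + R + R**2 + R**3) (H(R) = -4 + sqrt(R + ((R**2 + R**2*R) - 57)) = -4 + sqrt(R + ((R**2 + R**3) - 57)) = -4 + sqrt(R + (-57 + R**2 + R**3)) = -4 + sqrt(-57 + R + R**2 + R**3))
m(C) = 18 (m(C) = 6*3 = 18)
(H(59) + m(40)) - 1072 = ((-4 + sqrt(-57 + 59 + 59**2 + 59**3)) + 18) - 1072 = ((-4 + sqrt(-57 + 59 + 3481 + 205379)) + 18) - 1072 = ((-4 + sqrt(208862)) + 18) - 1072 = (14 + sqrt(208862)) - 1072 = -1058 + sqrt(208862)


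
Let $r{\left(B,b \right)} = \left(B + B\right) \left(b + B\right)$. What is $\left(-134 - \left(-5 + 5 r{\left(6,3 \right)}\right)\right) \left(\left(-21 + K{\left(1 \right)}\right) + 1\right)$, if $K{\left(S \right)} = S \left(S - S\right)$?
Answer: $13380$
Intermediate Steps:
$r{\left(B,b \right)} = 2 B \left(B + b\right)$
$K{\left(S \right)} = 0$ ($K{\left(S \right)} = S 0 = 0$)
$\left(-134 - \left(-5 + 5 r{\left(6,3 \right)}\right)\right) \left(\left(-21 + K{\left(1 \right)}\right) + 1\right) = \left(-134 + \left(- 5 \cdot 2 \cdot 6 \left(6 + 3\right) + 5\right)\right) \left(\left(-21 + 0\right) + 1\right) = \left(-134 + \left(- 5 \cdot 2 \cdot 6 \cdot 9 + 5\right)\right) \left(-21 + 1\right) = \left(-134 + \left(\left(-5\right) 108 + 5\right)\right) \left(-20\right) = \left(-134 + \left(-540 + 5\right)\right) \left(-20\right) = \left(-134 - 535\right) \left(-20\right) = \left(-669\right) \left(-20\right) = 13380$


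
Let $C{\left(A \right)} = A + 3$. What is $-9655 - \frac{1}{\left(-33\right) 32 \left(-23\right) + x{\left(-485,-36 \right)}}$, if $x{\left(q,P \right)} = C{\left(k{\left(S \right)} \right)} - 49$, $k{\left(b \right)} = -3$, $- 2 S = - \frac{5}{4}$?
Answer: $- \frac{234027546}{24239} \approx -9655.0$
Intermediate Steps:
$S = \frac{5}{8}$ ($S = - \frac{\left(-5\right) \frac{1}{4}}{2} = \left(- \frac{1}{2}\right) \left(- \frac{5}{4}\right) = \frac{5}{8} \approx 0.625$)
$C{\left(A \right)} = 3 + A$
$x{\left(q,P \right)} = -49$ ($x{\left(q,P \right)} = \left(3 - 3\right) - 49 = 0 - 49 = -49$)
$-9655 - \frac{1}{\left(-33\right) 32 \left(-23\right) + x{\left(-485,-36 \right)}} = -9655 - \frac{1}{\left(-33\right) 32 \left(-23\right) - 49} = -9655 - \frac{1}{\left(-1056\right) \left(-23\right) - 49} = -9655 - \frac{1}{24288 - 49} = -9655 - \frac{1}{24239} = - \frac{234027546}{24239}$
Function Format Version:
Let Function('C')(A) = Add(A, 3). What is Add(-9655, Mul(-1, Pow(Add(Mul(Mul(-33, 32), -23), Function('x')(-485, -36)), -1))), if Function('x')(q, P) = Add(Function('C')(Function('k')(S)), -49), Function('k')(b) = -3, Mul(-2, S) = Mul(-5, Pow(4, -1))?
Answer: Rational(-234027546, 24239) ≈ -9655.0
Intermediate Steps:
S = Rational(5, 8) (S = Mul(Rational(-1, 2), Mul(-5, Pow(4, -1))) = Mul(Rational(-1, 2), Mul(-5, Rational(1, 4))) = Mul(Rational(-1, 2), Rational(-5, 4)) = Rational(5, 8) ≈ 0.62500)
Function('C')(A) = Add(3, A)
Function('x')(q, P) = -49 (Function('x')(q, P) = Add(Add(3, -3), -49) = Add(0, -49) = -49)
Add(-9655, Mul(-1, Pow(Add(Mul(Mul(-33, 32), -23), Function('x')(-485, -36)), -1))) = Add(-9655, Mul(-1, Pow(Add(Mul(Mul(-33, 32), -23), -49), -1))) = Add(-9655, Mul(-1, Pow(Add(Mul(-1056, -23), -49), -1))) = Add(-9655, Mul(-1, Pow(Add(24288, -49), -1))) = Add(-9655, Mul(-1, Pow(24239, -1))) = Add(-9655, Mul(-1, Rational(1, 24239))) = Add(-9655, Rational(-1, 24239)) = Rational(-234027546, 24239)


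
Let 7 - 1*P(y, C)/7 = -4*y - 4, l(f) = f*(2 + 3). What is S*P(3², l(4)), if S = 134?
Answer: 44086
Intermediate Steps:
l(f) = 5*f (l(f) = f*5 = 5*f)
P(y, C) = 77 + 28*y (P(y, C) = 49 - 7*(-4*y - 4) = 49 - 7*(-4 - 4*y) = 49 + (28 + 28*y) = 77 + 28*y)
S*P(3², l(4)) = 134*(77 + 28*3²) = 134*(77 + 28*9) = 134*(77 + 252) = 134*329 = 44086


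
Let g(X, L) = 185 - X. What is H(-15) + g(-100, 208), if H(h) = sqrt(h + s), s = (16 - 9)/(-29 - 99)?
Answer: 285 + I*sqrt(3854)/16 ≈ 285.0 + 3.88*I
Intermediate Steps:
s = -7/128 (s = 7/(-128) = 7*(-1/128) = -7/128 ≈ -0.054688)
H(h) = sqrt(-7/128 + h) (H(h) = sqrt(h - 7/128) = sqrt(-7/128 + h))
H(-15) + g(-100, 208) = sqrt(-14 + 256*(-15))/16 + (185 - 1*(-100)) = sqrt(-14 - 3840)/16 + (185 + 100) = sqrt(-3854)/16 + 285 = (I*sqrt(3854))/16 + 285 = I*sqrt(3854)/16 + 285 = 285 + I*sqrt(3854)/16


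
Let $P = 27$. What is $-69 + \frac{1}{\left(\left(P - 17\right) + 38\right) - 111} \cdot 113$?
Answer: $- \frac{4460}{63} \approx -70.794$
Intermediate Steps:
$-69 + \frac{1}{\left(\left(P - 17\right) + 38\right) - 111} \cdot 113 = -69 + \frac{1}{\left(\left(27 - 17\right) + 38\right) - 111} \cdot 113 = -69 + \frac{1}{\left(10 + 38\right) - 111} \cdot 113 = -69 + \frac{1}{48 - 111} \cdot 113 = -69 + \frac{1}{-63} \cdot 113 = -69 - \frac{113}{63} = - \frac{4460}{63}$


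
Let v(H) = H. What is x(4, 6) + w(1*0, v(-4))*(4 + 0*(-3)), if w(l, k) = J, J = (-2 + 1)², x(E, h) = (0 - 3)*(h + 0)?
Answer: -14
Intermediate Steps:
x(E, h) = -3*h
J = 1 (J = (-1)² = 1)
w(l, k) = 1
x(4, 6) + w(1*0, v(-4))*(4 + 0*(-3)) = -3*6 + 1*(4 + 0*(-3)) = -18 + 1*(4 + 0) = -18 + 1*4 = -18 + 4 = -14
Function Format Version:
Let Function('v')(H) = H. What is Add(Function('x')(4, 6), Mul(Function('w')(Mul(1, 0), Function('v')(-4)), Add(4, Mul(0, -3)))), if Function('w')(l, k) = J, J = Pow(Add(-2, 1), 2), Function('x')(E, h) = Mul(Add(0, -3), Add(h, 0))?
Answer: -14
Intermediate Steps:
Function('x')(E, h) = Mul(-3, h)
J = 1 (J = Pow(-1, 2) = 1)
Function('w')(l, k) = 1
Add(Function('x')(4, 6), Mul(Function('w')(Mul(1, 0), Function('v')(-4)), Add(4, Mul(0, -3)))) = Add(Mul(-3, 6), Mul(1, Add(4, Mul(0, -3)))) = Add(-18, Mul(1, Add(4, 0))) = Add(-18, Mul(1, 4)) = Add(-18, 4) = -14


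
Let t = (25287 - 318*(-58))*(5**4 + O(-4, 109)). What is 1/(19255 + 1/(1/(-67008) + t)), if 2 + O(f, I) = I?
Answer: 2144999252735/41301960611479433 ≈ 5.1935e-5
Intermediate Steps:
O(f, I) = -2 + I
t = 32011092 (t = (25287 - 318*(-58))*(5**4 + (-2 + 109)) = (25287 + 18444)*(625 + 107) = 43731*732 = 32011092)
1/(19255 + 1/(1/(-67008) + t)) = 1/(19255 + 1/(1/(-67008) + 32011092)) = 1/(19255 + 1/(-1/67008 + 32011092)) = 1/(19255 + 1/(2144999252735/67008)) = 1/(19255 + 67008/2144999252735) = 1/(41301960611479433/2144999252735) = 2144999252735/41301960611479433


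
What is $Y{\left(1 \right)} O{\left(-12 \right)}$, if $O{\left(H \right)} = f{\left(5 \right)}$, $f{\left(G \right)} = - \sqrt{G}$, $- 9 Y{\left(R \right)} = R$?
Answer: $\frac{\sqrt{5}}{9} \approx 0.24845$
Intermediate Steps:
$Y{\left(R \right)} = - \frac{R}{9}$
$O{\left(H \right)} = - \sqrt{5}$
$Y{\left(1 \right)} O{\left(-12 \right)} = \left(- \frac{1}{9}\right) 1 \left(- \sqrt{5}\right) = - \frac{\left(-1\right) \sqrt{5}}{9} = \frac{\sqrt{5}}{9}$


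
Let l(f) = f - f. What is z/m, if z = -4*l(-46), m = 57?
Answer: 0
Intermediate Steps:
l(f) = 0
z = 0 (z = -4*0 = 0)
z/m = 0/57 = 0*(1/57) = 0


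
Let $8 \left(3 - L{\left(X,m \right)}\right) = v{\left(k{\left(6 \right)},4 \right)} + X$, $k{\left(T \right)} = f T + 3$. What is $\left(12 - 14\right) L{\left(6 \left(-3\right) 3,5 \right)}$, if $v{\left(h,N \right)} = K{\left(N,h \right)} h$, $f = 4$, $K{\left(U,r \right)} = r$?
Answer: $\frac{651}{4} \approx 162.75$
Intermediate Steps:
$k{\left(T \right)} = 3 + 4 T$ ($k{\left(T \right)} = 4 T + 3 = 3 + 4 T$)
$v{\left(h,N \right)} = h^{2}$ ($v{\left(h,N \right)} = h h = h^{2}$)
$L{\left(X,m \right)} = - \frac{705}{8} - \frac{X}{8}$ ($L{\left(X,m \right)} = 3 - \frac{\left(3 + 4 \cdot 6\right)^{2} + X}{8} = 3 - \frac{\left(3 + 24\right)^{2} + X}{8} = 3 - \frac{27^{2} + X}{8} = 3 - \frac{729 + X}{8} = 3 - \left(\frac{729}{8} + \frac{X}{8}\right) = - \frac{705}{8} - \frac{X}{8}$)
$\left(12 - 14\right) L{\left(6 \left(-3\right) 3,5 \right)} = \left(12 - 14\right) \left(- \frac{705}{8} - \frac{6 \left(-3\right) 3}{8}\right) = - 2 \left(- \frac{705}{8} - \frac{\left(-18\right) 3}{8}\right) = - 2 \left(- \frac{705}{8} - - \frac{27}{4}\right) = - 2 \left(- \frac{705}{8} + \frac{27}{4}\right) = \left(-2\right) \left(- \frac{651}{8}\right) = \frac{651}{4}$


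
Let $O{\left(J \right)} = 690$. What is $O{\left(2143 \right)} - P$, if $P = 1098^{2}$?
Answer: $-1204914$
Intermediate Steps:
$P = 1205604$
$O{\left(2143 \right)} - P = 690 - 1205604 = -1204914$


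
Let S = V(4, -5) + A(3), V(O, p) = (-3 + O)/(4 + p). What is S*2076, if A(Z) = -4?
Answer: -10380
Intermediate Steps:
V(O, p) = (-3 + O)/(4 + p)
S = -5 (S = (-3 + 4)/(4 - 5) - 4 = 1/(-1) - 4 = -1*1 - 4 = -1 - 4 = -5)
S*2076 = -5*2076 = -10380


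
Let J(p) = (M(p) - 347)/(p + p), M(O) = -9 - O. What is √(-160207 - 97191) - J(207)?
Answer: 563/414 + I*√257398 ≈ 1.3599 + 507.34*I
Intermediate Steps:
J(p) = (-356 - p)/(2*p) (J(p) = ((-9 - p) - 347)/(p + p) = (-356 - p)/((2*p)) = (-356 - p)*(1/(2*p)) = (-356 - p)/(2*p))
√(-160207 - 97191) - J(207) = √(-160207 - 97191) - (-356 - 1*207)/(2*207) = √(-257398) - (-356 - 207)/(2*207) = I*√257398 - (-563)/(2*207) = I*√257398 - 1*(-563/414) = I*√257398 + 563/414 = 563/414 + I*√257398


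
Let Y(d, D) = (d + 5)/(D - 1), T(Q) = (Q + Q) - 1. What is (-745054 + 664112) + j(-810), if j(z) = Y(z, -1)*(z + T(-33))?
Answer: -867869/2 ≈ -4.3393e+5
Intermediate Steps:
T(Q) = -1 + 2*Q (T(Q) = 2*Q - 1 = -1 + 2*Q)
Y(d, D) = (5 + d)/(-1 + D)
j(z) = (-67 + z)*(-5/2 - z/2) (j(z) = ((5 + z)/(-1 - 1))*(z + (-1 + 2*(-33))) = ((5 + z)/(-2))*(z + (-1 - 66)) = (-(5 + z)/2)*(z - 67) = (-5/2 - z/2)*(-67 + z) = (-67 + z)*(-5/2 - z/2))
(-745054 + 664112) + j(-810) = (-745054 + 664112) - (-67 - 810)*(5 - 810)/2 = -80942 - ½*(-877)*(-805) = -80942 - 705985/2 = -867869/2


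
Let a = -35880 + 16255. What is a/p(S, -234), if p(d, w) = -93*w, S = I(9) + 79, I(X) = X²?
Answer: -19625/21762 ≈ -0.90180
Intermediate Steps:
S = 160 (S = 9² + 79 = 81 + 79 = 160)
a = -19625
a/p(S, -234) = -19625/((-93*(-234))) = -19625/21762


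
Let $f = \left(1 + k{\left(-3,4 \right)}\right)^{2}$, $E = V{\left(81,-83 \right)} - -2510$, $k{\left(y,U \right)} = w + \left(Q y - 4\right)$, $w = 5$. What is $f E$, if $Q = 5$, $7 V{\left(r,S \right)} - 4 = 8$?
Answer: $\frac{2971358}{7} \approx 4.2448 \cdot 10^{5}$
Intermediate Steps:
$V{\left(r,S \right)} = \frac{12}{7}$ ($V{\left(r,S \right)} = \frac{4}{7} + \frac{1}{7} \cdot 8 = \frac{4}{7} + \frac{8}{7} = \frac{12}{7}$)
$k{\left(y,U \right)} = 1 + 5 y$ ($k{\left(y,U \right)} = 5 + \left(5 y - 4\right) = 5 + \left(-4 + 5 y\right) = 1 + 5 y$)
$E = \frac{17582}{7}$ ($E = \frac{12}{7} - -2510 = \frac{12}{7} + 2510 = \frac{17582}{7} \approx 2511.7$)
$f = 169$ ($f = \left(1 + \left(1 + 5 \left(-3\right)\right)\right)^{2} = \left(1 + \left(1 - 15\right)\right)^{2} = \left(1 - 14\right)^{2} = \left(-13\right)^{2} = 169$)
$f E = 169 \cdot \frac{17582}{7} = \frac{2971358}{7}$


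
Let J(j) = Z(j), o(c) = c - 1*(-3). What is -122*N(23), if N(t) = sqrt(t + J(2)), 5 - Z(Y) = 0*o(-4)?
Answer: -244*sqrt(7) ≈ -645.56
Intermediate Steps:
o(c) = 3 + c (o(c) = c + 3 = 3 + c)
Z(Y) = 5 (Z(Y) = 5 - 0*(3 - 4) = 5 - 0*(-1) = 5 - 1*0 = 5 + 0 = 5)
J(j) = 5
N(t) = sqrt(5 + t) (N(t) = sqrt(t + 5) = sqrt(5 + t))
-122*N(23) = -122*sqrt(5 + 23) = -244*sqrt(7)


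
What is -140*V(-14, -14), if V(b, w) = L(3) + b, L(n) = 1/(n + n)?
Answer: 5810/3 ≈ 1936.7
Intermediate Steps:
L(n) = 1/(2*n)
V(b, w) = ⅙ + b (V(b, w) = (½)/3 + b = (½)*(⅓) + b = ⅙ + b)
-140*V(-14, -14) = -140*(⅙ - 14) = -140*(-83/6) = 5810/3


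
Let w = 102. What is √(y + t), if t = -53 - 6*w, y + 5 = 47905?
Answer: √47235 ≈ 217.34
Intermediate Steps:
y = 47900 (y = -5 + 47905 = 47900)
t = -665 (t = -53 - 6*102 = -53 - 612 = -665)
√(y + t) = √(47900 - 665) = √47235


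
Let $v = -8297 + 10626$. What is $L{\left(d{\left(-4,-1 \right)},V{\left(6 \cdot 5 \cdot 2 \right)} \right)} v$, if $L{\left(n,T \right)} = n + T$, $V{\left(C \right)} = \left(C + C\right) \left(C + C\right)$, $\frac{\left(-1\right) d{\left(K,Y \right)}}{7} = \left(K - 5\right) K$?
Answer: $32950692$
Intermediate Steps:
$d{\left(K,Y \right)} = - 7 K \left(-5 + K\right)$ ($d{\left(K,Y \right)} = - 7 \left(K - 5\right) K = - 7 \left(-5 + K\right) K = - 7 K \left(-5 + K\right)$)
$V{\left(C \right)} = 4 C^{2}$ ($V{\left(C \right)} = 2 C 2 C = 4 C^{2}$)
$L{\left(n,T \right)} = T + n$
$v = 2329$
$L{\left(d{\left(-4,-1 \right)},V{\left(6 \cdot 5 \cdot 2 \right)} \right)} v = \left(4 \left(6 \cdot 5 \cdot 2\right)^{2} + 7 \left(-4\right) \left(5 - -4\right)\right) 2329 = \left(4 \left(30 \cdot 2\right)^{2} + 7 \left(-4\right) \left(5 + 4\right)\right) 2329 = \left(4 \cdot 60^{2} + 7 \left(-4\right) 9\right) 2329 = \left(4 \cdot 3600 - 252\right) 2329 = \left(14400 - 252\right) 2329 = 14148 \cdot 2329 = 32950692$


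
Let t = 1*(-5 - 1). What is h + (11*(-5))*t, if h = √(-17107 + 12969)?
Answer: 330 + I*√4138 ≈ 330.0 + 64.327*I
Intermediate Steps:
h = I*√4138 (h = √(-4138) = I*√4138 ≈ 64.327*I)
t = -6 (t = 1*(-6) = -6)
h + (11*(-5))*t = I*√4138 + (11*(-5))*(-6) = I*√4138 - 55*(-6) = I*√4138 + 330 = 330 + I*√4138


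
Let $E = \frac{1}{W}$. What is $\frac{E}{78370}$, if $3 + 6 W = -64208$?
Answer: $- \frac{3}{2516108035} \approx -1.1923 \cdot 10^{-9}$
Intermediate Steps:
$W = - \frac{64211}{6}$ ($W = - \frac{1}{2} + \frac{1}{6} \left(-64208\right) = - \frac{1}{2} - \frac{32104}{3} = - \frac{64211}{6} \approx -10702.0$)
$E = - \frac{6}{64211}$ ($E = \frac{1}{- \frac{64211}{6}} = - \frac{6}{64211} \approx -9.3442 \cdot 10^{-5}$)
$\frac{E}{78370} = - \frac{6}{64211 \cdot 78370} = \left(- \frac{6}{64211}\right) \frac{1}{78370} = - \frac{3}{2516108035}$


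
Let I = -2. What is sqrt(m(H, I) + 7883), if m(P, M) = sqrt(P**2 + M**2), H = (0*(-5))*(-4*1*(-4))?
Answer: sqrt(7885) ≈ 88.797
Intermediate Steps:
H = 0 (H = 0*(-4*(-4)) = 0*16 = 0)
m(P, M) = sqrt(M**2 + P**2)
sqrt(m(H, I) + 7883) = sqrt(sqrt((-2)**2 + 0**2) + 7883) = sqrt(sqrt(4 + 0) + 7883) = sqrt(sqrt(4) + 7883) = sqrt(2 + 7883) = sqrt(7885)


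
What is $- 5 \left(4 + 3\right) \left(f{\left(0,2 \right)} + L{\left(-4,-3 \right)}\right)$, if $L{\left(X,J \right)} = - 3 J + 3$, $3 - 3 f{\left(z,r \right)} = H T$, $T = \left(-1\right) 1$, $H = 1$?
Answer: $- \frac{1400}{3} \approx -466.67$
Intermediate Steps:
$T = -1$
$f{\left(z,r \right)} = \frac{4}{3}$ ($f{\left(z,r \right)} = 1 - \frac{1 \left(-1\right)}{3} = 1 - - \frac{1}{3} = 1 + \frac{1}{3} = \frac{4}{3}$)
$L{\left(X,J \right)} = 3 - 3 J$
$- 5 \left(4 + 3\right) \left(f{\left(0,2 \right)} + L{\left(-4,-3 \right)}\right) = - 5 \left(4 + 3\right) \left(\frac{4}{3} + \left(3 - -9\right)\right) = \left(-5\right) 7 \left(\frac{4}{3} + \left(3 + 9\right)\right) = - 35 \left(\frac{4}{3} + 12\right) = \left(-35\right) \frac{40}{3} = - \frac{1400}{3}$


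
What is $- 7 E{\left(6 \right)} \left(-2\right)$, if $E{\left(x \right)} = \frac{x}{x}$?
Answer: $14$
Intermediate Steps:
$E{\left(x \right)} = 1$
$- 7 E{\left(6 \right)} \left(-2\right) = \left(-7\right) 1 \left(-2\right) = \left(-7\right) \left(-2\right) = 14$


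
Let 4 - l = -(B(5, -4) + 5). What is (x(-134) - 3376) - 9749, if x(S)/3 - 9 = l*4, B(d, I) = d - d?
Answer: -12990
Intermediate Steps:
B(d, I) = 0
l = 9 (l = 4 - (-1)*(0 + 5) = 4 - (-1)*5 = 4 - 1*(-5) = 4 + 5 = 9)
x(S) = 135 (x(S) = 27 + 3*(9*4) = 27 + 3*36 = 27 + 108 = 135)
(x(-134) - 3376) - 9749 = (135 - 3376) - 9749 = -3241 - 9749 = -12990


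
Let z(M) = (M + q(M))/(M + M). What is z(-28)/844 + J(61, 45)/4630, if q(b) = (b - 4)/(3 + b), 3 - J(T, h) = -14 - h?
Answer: 1908801/136770200 ≈ 0.013956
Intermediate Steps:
J(T, h) = 17 + h (J(T, h) = 3 - (-14 - h) = 3 + (14 + h) = 17 + h)
q(b) = (-4 + b)/(3 + b)
z(M) = (M + (-4 + M)/(3 + M))/(2*M) (z(M) = (M + (-4 + M)/(3 + M))/(M + M) = (M + (-4 + M)/(3 + M))/((2*M)) = (M + (-4 + M)/(3 + M))*(1/(2*M)) = (M + (-4 + M)/(3 + M))/(2*M))
z(-28)/844 + J(61, 45)/4630 = ((1/2)*(-4 - 28 - 28*(3 - 28))/(-28*(3 - 28)))/844 + (17 + 45)/4630 = ((1/2)*(-1/28)*(-4 - 28 - 28*(-25))/(-25))*(1/844) + 62*(1/4630) = ((1/2)*(-1/28)*(-1/25)*(-4 - 28 + 700))*(1/844) + 31/2315 = ((1/2)*(-1/28)*(-1/25)*668)*(1/844) + 31/2315 = (167/350)*(1/844) + 31/2315 = 167/295400 + 31/2315 = 1908801/136770200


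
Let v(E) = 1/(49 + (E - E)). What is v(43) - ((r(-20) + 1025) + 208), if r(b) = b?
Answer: -59436/49 ≈ -1213.0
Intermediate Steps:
v(E) = 1/49 (v(E) = 1/(49 + 0) = 1/49)
v(43) - ((r(-20) + 1025) + 208) = 1/49 - ((-20 + 1025) + 208) = 1/49 - (1005 + 208) = 1/49 - 1*1213 = 1/49 - 1213 = -59436/49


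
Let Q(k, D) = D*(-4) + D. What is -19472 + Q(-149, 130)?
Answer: -19862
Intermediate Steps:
Q(k, D) = -3*D (Q(k, D) = -4*D + D = -3*D)
-19472 + Q(-149, 130) = -19472 - 3*130 = -19472 - 390 = -19862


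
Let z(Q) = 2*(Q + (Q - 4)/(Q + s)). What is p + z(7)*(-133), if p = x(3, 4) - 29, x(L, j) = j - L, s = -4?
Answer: -2156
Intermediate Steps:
p = -28 (p = (4 - 1*3) - 29 = (4 - 3) - 29 = 1 - 29 = -28)
z(Q) = 2 + 2*Q (z(Q) = 2*(Q + (Q - 4)/(Q - 4)) = 2*(Q + (-4 + Q)/(-4 + Q)) = 2*(Q + 1) = 2*(1 + Q) = 2 + 2*Q)
p + z(7)*(-133) = -28 + (2 + 2*7)*(-133) = -28 + (2 + 14)*(-133) = -28 + 16*(-133) = -28 - 2128 = -2156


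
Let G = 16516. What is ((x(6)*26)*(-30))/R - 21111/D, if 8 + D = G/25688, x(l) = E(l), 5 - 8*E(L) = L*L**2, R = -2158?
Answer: 14953770263/5228668 ≈ 2860.0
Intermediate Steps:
E(L) = 5/8 - L**3/8 (E(L) = 5/8 - L*L**2/8 = 5/8 - L**3/8)
x(l) = 5/8 - l**3/8
D = -47247/6422 (D = -8 + 16516/25688 = -8 + 16516*(1/25688) = -8 + 4129/6422 = -47247/6422 ≈ -7.3571)
((x(6)*26)*(-30))/R - 21111/D = (((5/8 - 1/8*6**3)*26)*(-30))/(-2158) - 21111/(-47247/6422) = (((5/8 - 1/8*216)*26)*(-30))*(-1/2158) - 21111*(-6422/47247) = (((5/8 - 27)*26)*(-30))*(-1/2158) + 45191614/15749 = (-211/8*26*(-30))*(-1/2158) + 45191614/15749 = -2743/4*(-30)*(-1/2158) + 45191614/15749 = (41145/2)*(-1/2158) + 45191614/15749 = -3165/332 + 45191614/15749 = 14953770263/5228668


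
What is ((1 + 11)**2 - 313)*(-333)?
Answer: 56277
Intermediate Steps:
((1 + 11)**2 - 313)*(-333) = (12**2 - 313)*(-333) = (144 - 313)*(-333) = -169*(-333) = 56277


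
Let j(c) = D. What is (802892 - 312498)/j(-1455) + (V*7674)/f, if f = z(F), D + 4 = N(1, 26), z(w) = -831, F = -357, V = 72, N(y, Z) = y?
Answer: -136391666/831 ≈ -1.6413e+5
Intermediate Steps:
D = -3 (D = -4 + 1 = -3)
f = -831
j(c) = -3
(802892 - 312498)/j(-1455) + (V*7674)/f = (802892 - 312498)/(-3) + (72*7674)/(-831) = 490394*(-⅓) + 552528*(-1/831) = -490394/3 - 184176/277 = -136391666/831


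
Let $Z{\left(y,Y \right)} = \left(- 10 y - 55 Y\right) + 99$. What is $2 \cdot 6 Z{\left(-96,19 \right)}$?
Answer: $168$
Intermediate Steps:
$Z{\left(y,Y \right)} = 99 - 55 Y - 10 y$ ($Z{\left(y,Y \right)} = \left(- 55 Y - 10 y\right) + 99 = 99 - 55 Y - 10 y$)
$2 \cdot 6 Z{\left(-96,19 \right)} = 2 \cdot 6 \left(99 - 1045 - -960\right) = 12 \left(99 - 1045 + 960\right) = 12 \cdot 14 = 168$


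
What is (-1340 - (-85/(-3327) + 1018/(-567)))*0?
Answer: 0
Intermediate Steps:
(-1340 - (-85/(-3327) + 1018/(-567)))*0 = (-1340 - (-85*(-1/3327) + 1018*(-1/567)))*0 = (-1340 - (85/3327 - 1018/567))*0 = (-1340 - 1*(-1112897/628803))*0 = (-1340 + 1112897/628803)*0 = -841483123/628803*0 = 0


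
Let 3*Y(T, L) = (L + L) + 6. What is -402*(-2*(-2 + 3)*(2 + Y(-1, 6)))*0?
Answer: 0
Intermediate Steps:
Y(T, L) = 2 + 2*L/3 (Y(T, L) = ((L + L) + 6)/3 = (2*L + 6)/3 = (6 + 2*L)/3 = 2 + 2*L/3)
-402*(-2*(-2 + 3)*(2 + Y(-1, 6)))*0 = -402*(-2*(-2 + 3)*(2 + (2 + (2/3)*6)))*0 = -402*(-2*(2 + (2 + 4)))*0 = -402*(-2*(2 + 6))*0 = -402*(-2*8)*0 = -(-6432)*0 = -402*0 = 0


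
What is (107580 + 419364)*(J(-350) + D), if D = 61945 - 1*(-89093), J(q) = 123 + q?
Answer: 79468951584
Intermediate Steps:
D = 151038 (D = 61945 + 89093 = 151038)
(107580 + 419364)*(J(-350) + D) = (107580 + 419364)*((123 - 350) + 151038) = 526944*(-227 + 151038) = 526944*150811 = 79468951584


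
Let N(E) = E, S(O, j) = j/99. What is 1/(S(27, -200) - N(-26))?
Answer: 99/2374 ≈ 0.041702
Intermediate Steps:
S(O, j) = j/99 (S(O, j) = j*(1/99) = j/99)
1/(S(27, -200) - N(-26)) = 1/((1/99)*(-200) - 1*(-26)) = 1/(-200/99 + 26) = 1/(2374/99) = 99/2374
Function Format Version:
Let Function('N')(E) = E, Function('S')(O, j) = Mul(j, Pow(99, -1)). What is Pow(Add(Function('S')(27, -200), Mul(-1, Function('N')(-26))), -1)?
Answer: Rational(99, 2374) ≈ 0.041702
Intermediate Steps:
Function('S')(O, j) = Mul(Rational(1, 99), j) (Function('S')(O, j) = Mul(j, Rational(1, 99)) = Mul(Rational(1, 99), j))
Pow(Add(Function('S')(27, -200), Mul(-1, Function('N')(-26))), -1) = Pow(Add(Mul(Rational(1, 99), -200), Mul(-1, -26)), -1) = Pow(Add(Rational(-200, 99), 26), -1) = Pow(Rational(2374, 99), -1) = Rational(99, 2374)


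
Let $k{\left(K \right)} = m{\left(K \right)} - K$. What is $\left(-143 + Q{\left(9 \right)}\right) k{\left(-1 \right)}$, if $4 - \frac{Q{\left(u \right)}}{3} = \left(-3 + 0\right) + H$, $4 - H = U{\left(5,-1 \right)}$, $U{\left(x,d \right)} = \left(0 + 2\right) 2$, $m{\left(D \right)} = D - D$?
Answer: $-122$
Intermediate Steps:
$m{\left(D \right)} = 0$
$k{\left(K \right)} = - K$ ($k{\left(K \right)} = 0 - K = - K$)
$U{\left(x,d \right)} = 4$ ($U{\left(x,d \right)} = 2 \cdot 2 = 4$)
$H = 0$ ($H = 4 - 4 = 0$)
$Q{\left(u \right)} = 21$ ($Q{\left(u \right)} = 12 - 3 \left(\left(-3 + 0\right) + 0\right) = 12 - 3 \left(-3 + 0\right) = 12 - -9 = 12 + 9 = 21$)
$\left(-143 + Q{\left(9 \right)}\right) k{\left(-1 \right)} = \left(-143 + 21\right) \left(\left(-1\right) \left(-1\right)\right) = \left(-122\right) 1 = -122$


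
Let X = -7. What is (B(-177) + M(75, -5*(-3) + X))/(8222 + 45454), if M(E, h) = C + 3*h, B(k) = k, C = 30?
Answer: -41/17892 ≈ -0.0022915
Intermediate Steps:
M(E, h) = 30 + 3*h
(B(-177) + M(75, -5*(-3) + X))/(8222 + 45454) = (-177 + (30 + 3*(-5*(-3) - 7)))/(8222 + 45454) = (-177 + (30 + 3*(15 - 7)))/53676 = (-177 + (30 + 3*8))*(1/53676) = (-177 + (30 + 24))*(1/53676) = (-177 + 54)*(1/53676) = -123*1/53676 = -41/17892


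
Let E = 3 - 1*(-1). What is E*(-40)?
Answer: -160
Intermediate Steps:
E = 4 (E = 3 + 1 = 4)
E*(-40) = 4*(-40) = -160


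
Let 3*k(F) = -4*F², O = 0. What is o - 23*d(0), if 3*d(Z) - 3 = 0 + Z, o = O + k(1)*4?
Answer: -85/3 ≈ -28.333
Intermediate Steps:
k(F) = -4*F²/3 (k(F) = (-4*F²)/3 = -4*F²/3)
o = -16/3 (o = 0 - 4/3*1²*4 = 0 - 4/3*1*4 = 0 - 4/3*4 = 0 - 16/3 = -16/3 ≈ -5.3333)
d(Z) = 1 + Z/3 (d(Z) = 1 + (0 + Z)/3 = 1 + Z/3)
o - 23*d(0) = -16/3 - 23*(1 + (⅓)*0) = -16/3 - 23*(1 + 0) = -16/3 - 23*1 = -16/3 - 23 = -85/3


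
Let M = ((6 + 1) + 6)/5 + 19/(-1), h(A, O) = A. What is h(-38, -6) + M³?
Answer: -556118/125 ≈ -4448.9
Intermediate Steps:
M = -82/5 (M = (7 + 6)*(⅕) + 19*(-1) = 13*(⅕) - 19 = 13/5 - 19 = -82/5 ≈ -16.400)
h(-38, -6) + M³ = -38 + (-82/5)³ = -38 - 551368/125 = -556118/125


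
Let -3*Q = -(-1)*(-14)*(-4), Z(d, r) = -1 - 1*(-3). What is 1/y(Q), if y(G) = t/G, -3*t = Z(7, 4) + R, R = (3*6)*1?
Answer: 14/5 ≈ 2.8000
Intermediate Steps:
Z(d, r) = 2 (Z(d, r) = -1 + 3 = 2)
R = 18 (R = 18*1 = 18)
Q = -56/3 (Q = -(-(-1)*(-14))*(-4)/3 = -(-1*14)*(-4)/3 = -(-14)*(-4)/3 = -⅓*56 = -56/3 ≈ -18.667)
t = -20/3 (t = -(2 + 18)/3 = -⅓*20 = -20/3 ≈ -6.6667)
y(G) = -20/(3*G)
1/y(Q) = 1/(-20/(3*(-56/3))) = 1/(-20/3*(-3/56)) = 1/(5/14) = 14/5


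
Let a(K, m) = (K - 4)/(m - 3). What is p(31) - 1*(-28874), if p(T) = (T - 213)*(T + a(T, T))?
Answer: 46113/2 ≈ 23057.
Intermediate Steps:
a(K, m) = (-4 + K)/(-3 + m)
p(T) = (-213 + T)*(T + (-4 + T)/(-3 + T)) (p(T) = (T - 213)*(T + (-4 + T)/(-3 + T)) = (-213 + T)*(T + (-4 + T)/(-3 + T)))
p(31) - 1*(-28874) = (852 + 31**3 - 215*31**2 + 422*31)/(-3 + 31) - 1*(-28874) = (852 + 29791 - 215*961 + 13082)/28 + 28874 = (852 + 29791 - 206615 + 13082)/28 + 28874 = (1/28)*(-162890) + 28874 = -11635/2 + 28874 = 46113/2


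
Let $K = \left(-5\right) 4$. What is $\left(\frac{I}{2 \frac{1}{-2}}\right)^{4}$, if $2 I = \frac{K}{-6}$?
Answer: $\frac{625}{81} \approx 7.716$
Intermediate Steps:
$K = -20$
$I = \frac{5}{3}$ ($I = \frac{\left(-20\right) \frac{1}{-6}}{2} = \frac{\left(-20\right) \left(- \frac{1}{6}\right)}{2} = \frac{1}{2} \cdot \frac{10}{3} = \frac{5}{3} \approx 1.6667$)
$\left(\frac{I}{2 \frac{1}{-2}}\right)^{4} = \left(\frac{5}{3 \frac{2}{-2}}\right)^{4} = \left(\frac{5}{3 \cdot 2 \left(- \frac{1}{2}\right)}\right)^{4} = \left(\frac{5}{3 \left(-1\right)}\right)^{4} = \left(\frac{5}{3} \left(-1\right)\right)^{4} = \left(- \frac{5}{3}\right)^{4} = \frac{625}{81}$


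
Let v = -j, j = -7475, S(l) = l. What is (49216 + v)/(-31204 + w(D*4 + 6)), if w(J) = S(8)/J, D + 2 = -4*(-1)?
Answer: -132279/72808 ≈ -1.8168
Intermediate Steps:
D = 2 (D = -2 - 4*(-1) = -2 + 4 = 2)
v = 7475 (v = -1*(-7475) = 7475)
w(J) = 8/J
(49216 + v)/(-31204 + w(D*4 + 6)) = (49216 + 7475)/(-31204 + 8/(2*4 + 6)) = 56691/(-31204 + 8/(8 + 6)) = 56691/(-31204 + 8/14) = 56691/(-31204 + 8*(1/14)) = 56691/(-31204 + 4/7) = 56691/(-218424/7) = 56691*(-7/218424) = -132279/72808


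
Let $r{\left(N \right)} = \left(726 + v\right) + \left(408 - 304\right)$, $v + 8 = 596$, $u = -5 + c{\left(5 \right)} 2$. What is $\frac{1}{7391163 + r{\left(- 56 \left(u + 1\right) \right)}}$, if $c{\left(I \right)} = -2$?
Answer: $\frac{1}{7392581} \approx 1.3527 \cdot 10^{-7}$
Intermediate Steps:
$u = -9$ ($u = -5 - 4 = -9$)
$v = 588$ ($v = -8 + 596 = 588$)
$r{\left(N \right)} = 1418$ ($r{\left(N \right)} = \left(726 + 588\right) + \left(408 - 304\right) = 1314 + 104 = 1418$)
$\frac{1}{7391163 + r{\left(- 56 \left(u + 1\right) \right)}} = \frac{1}{7391163 + 1418} = \frac{1}{7392581}$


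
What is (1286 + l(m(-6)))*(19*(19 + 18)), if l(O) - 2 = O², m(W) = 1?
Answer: 906167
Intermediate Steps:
l(O) = 2 + O²
(1286 + l(m(-6)))*(19*(19 + 18)) = (1286 + (2 + 1²))*(19*(19 + 18)) = (1286 + (2 + 1))*(19*37) = (1286 + 3)*703 = 1289*703 = 906167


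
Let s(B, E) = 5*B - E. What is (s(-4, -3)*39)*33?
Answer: -21879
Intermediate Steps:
s(B, E) = -E + 5*B
(s(-4, -3)*39)*33 = ((-1*(-3) + 5*(-4))*39)*33 = ((3 - 20)*39)*33 = -17*39*33 = -663*33 = -21879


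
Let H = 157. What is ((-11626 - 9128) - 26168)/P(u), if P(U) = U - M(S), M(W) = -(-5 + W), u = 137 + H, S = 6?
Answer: -46922/295 ≈ -159.06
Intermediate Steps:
u = 294 (u = 137 + 157 = 294)
M(W) = 5 - W
P(U) = 1 + U (P(U) = U - (5 - 1*6) = U - (5 - 6) = U - 1*(-1) = U + 1 = 1 + U)
((-11626 - 9128) - 26168)/P(u) = ((-11626 - 9128) - 26168)/(1 + 294) = (-20754 - 26168)/295 = -46922*1/295 = -46922/295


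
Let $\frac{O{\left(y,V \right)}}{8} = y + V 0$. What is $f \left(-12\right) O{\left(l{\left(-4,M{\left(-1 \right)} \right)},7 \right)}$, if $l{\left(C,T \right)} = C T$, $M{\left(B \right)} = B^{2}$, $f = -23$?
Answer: $-8832$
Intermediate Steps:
$O{\left(y,V \right)} = 8 y$ ($O{\left(y,V \right)} = 8 \left(y + V 0\right) = 8 \left(y + 0\right) = 8 y$)
$f \left(-12\right) O{\left(l{\left(-4,M{\left(-1 \right)} \right)},7 \right)} = \left(-23\right) \left(-12\right) 8 \left(- 4 \left(-1\right)^{2}\right) = 276 \cdot 8 \left(\left(-4\right) 1\right) = 276 \cdot 8 \left(-4\right) = 276 \left(-32\right) = -8832$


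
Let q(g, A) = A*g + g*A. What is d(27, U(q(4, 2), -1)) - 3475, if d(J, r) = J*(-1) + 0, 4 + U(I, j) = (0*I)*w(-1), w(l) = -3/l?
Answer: -3502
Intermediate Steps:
q(g, A) = 2*A*g (q(g, A) = A*g + A*g = 2*A*g)
U(I, j) = -4 (U(I, j) = -4 + (0*I)*(-3/(-1)) = -4 + 0*(-3*(-1)) = -4 + 0*3 = -4 + 0 = -4)
d(J, r) = -J (d(J, r) = -J + 0 = -J)
d(27, U(q(4, 2), -1)) - 3475 = -1*27 - 3475 = -27 - 3475 = -3502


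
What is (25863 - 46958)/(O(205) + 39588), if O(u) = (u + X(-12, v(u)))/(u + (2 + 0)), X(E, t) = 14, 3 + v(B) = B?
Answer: -291111/546329 ≈ -0.53285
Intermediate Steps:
v(B) = -3 + B
O(u) = (14 + u)/(2 + u) (O(u) = (u + 14)/(u + (2 + 0)) = (14 + u)/(u + 2) = (14 + u)/(2 + u))
(25863 - 46958)/(O(205) + 39588) = (25863 - 46958)/((14 + 205)/(2 + 205) + 39588) = -21095/(219/207 + 39588) = -21095/((1/207)*219 + 39588) = -21095/(73/69 + 39588) = -21095/2731645/69 = -21095*69/2731645 = -291111/546329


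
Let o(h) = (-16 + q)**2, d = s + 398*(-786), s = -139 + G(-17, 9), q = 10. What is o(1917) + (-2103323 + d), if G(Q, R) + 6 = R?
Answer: -2416251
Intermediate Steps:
G(Q, R) = -6 + R
s = -136 (s = -139 + (-6 + 9) = -139 + 3 = -136)
d = -312964 (d = -136 + 398*(-786) = -136 - 312828 = -312964)
o(h) = 36 (o(h) = (-16 + 10)**2 = (-6)**2 = 36)
o(1917) + (-2103323 + d) = 36 + (-2103323 - 312964) = 36 - 2416287 = -2416251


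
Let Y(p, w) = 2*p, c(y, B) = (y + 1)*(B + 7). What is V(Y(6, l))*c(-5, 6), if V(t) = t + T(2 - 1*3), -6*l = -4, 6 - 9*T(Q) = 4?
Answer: -5720/9 ≈ -635.56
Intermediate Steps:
T(Q) = 2/9 (T(Q) = 2/3 - 1/9*4 = 2/3 - 4/9 = 2/9)
c(y, B) = (1 + y)*(7 + B)
l = 2/3 (l = -1/6*(-4) = 2/3 ≈ 0.66667)
V(t) = 2/9 + t (V(t) = t + 2/9 = 2/9 + t)
V(Y(6, l))*c(-5, 6) = (2/9 + 2*6)*(7 + 6 + 7*(-5) + 6*(-5)) = (2/9 + 12)*(7 + 6 - 35 - 30) = (110/9)*(-52) = -5720/9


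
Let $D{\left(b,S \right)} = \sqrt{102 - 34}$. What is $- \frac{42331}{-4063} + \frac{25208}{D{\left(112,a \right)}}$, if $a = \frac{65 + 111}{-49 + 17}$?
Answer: $\frac{42331}{4063} + \frac{12604 \sqrt{17}}{17} \approx 3067.3$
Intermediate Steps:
$a = - \frac{11}{2}$ ($a = \frac{176}{-32} = 176 \left(- \frac{1}{32}\right) = - \frac{11}{2} \approx -5.5$)
$D{\left(b,S \right)} = 2 \sqrt{17}$ ($D{\left(b,S \right)} = \sqrt{68} = 2 \sqrt{17}$)
$- \frac{42331}{-4063} + \frac{25208}{D{\left(112,a \right)}} = - \frac{42331}{-4063} + \frac{25208}{2 \sqrt{17}} = \left(-42331\right) \left(- \frac{1}{4063}\right) + 25208 \frac{\sqrt{17}}{34} = \frac{42331}{4063} + \frac{12604 \sqrt{17}}{17}$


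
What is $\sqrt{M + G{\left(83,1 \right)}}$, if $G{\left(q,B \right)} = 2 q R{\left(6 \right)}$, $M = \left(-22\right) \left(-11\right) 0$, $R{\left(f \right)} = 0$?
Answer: $0$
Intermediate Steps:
$M = 0$ ($M = 242 \cdot 0 = 0$)
$G{\left(q,B \right)} = 0$ ($G{\left(q,B \right)} = 2 q 0 = 0$)
$\sqrt{M + G{\left(83,1 \right)}} = \sqrt{0 + 0} = \sqrt{0} = 0$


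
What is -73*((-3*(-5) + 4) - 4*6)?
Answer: 365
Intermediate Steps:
-73*((-3*(-5) + 4) - 4*6) = -73*((15 + 4) - 24) = -73*(19 - 24) = -73*(-5) = 365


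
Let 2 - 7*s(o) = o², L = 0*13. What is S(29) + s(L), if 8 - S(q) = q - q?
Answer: 58/7 ≈ 8.2857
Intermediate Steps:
L = 0
s(o) = 2/7 - o²/7
S(q) = 8 (S(q) = 8 - (q - q) = 8 - 1*0 = 8 + 0 = 8)
S(29) + s(L) = 8 + (2/7 - ⅐*0²) = 8 + (2/7 - ⅐*0) = 8 + (2/7 + 0) = 8 + 2/7 = 58/7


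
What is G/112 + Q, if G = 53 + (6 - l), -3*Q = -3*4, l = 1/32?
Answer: 16223/3584 ≈ 4.5265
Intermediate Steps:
l = 1/32 ≈ 0.031250
Q = 4 (Q = -(-1)*4 = -⅓*(-12) = 4)
G = 1887/32 (G = 53 + (6 - 1*1/32) = 53 + (6 - 1/32) = 53 + 191/32 = 1887/32 ≈ 58.969)
G/112 + Q = (1887/32)/112 + 4 = (1/112)*(1887/32) + 4 = 1887/3584 + 4 = 16223/3584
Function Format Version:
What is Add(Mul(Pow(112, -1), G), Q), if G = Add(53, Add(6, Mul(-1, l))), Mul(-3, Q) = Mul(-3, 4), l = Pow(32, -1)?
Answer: Rational(16223, 3584) ≈ 4.5265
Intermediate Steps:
l = Rational(1, 32) ≈ 0.031250
Q = 4 (Q = Mul(Rational(-1, 3), Mul(-3, 4)) = Mul(Rational(-1, 3), -12) = 4)
G = Rational(1887, 32) (G = Add(53, Add(6, Mul(-1, Rational(1, 32)))) = Add(53, Add(6, Rational(-1, 32))) = Add(53, Rational(191, 32)) = Rational(1887, 32) ≈ 58.969)
Add(Mul(Pow(112, -1), G), Q) = Add(Mul(Pow(112, -1), Rational(1887, 32)), 4) = Add(Mul(Rational(1, 112), Rational(1887, 32)), 4) = Add(Rational(1887, 3584), 4) = Rational(16223, 3584)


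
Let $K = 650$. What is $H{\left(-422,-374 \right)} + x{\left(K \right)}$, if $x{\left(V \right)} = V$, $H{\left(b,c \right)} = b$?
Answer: $228$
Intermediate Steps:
$H{\left(-422,-374 \right)} + x{\left(K \right)} = -422 + 650 = 228$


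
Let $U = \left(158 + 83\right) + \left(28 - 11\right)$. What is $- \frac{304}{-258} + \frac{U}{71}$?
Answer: $\frac{44074}{9159} \approx 4.8121$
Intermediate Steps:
$U = 258$ ($U = 241 + 17 = 258$)
$- \frac{304}{-258} + \frac{U}{71} = - \frac{304}{-258} + \frac{258}{71} = \left(-304\right) \left(- \frac{1}{258}\right) + 258 \cdot \frac{1}{71} = \frac{152}{129} + \frac{258}{71} = \frac{44074}{9159}$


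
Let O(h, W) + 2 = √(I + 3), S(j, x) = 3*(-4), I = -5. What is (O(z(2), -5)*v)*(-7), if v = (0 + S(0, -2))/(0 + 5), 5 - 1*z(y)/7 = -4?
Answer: -168/5 + 84*I*√2/5 ≈ -33.6 + 23.759*I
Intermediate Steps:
z(y) = 63 (z(y) = 35 - 7*(-4) = 35 + 28 = 63)
S(j, x) = -12
O(h, W) = -2 + I*√2 (O(h, W) = -2 + √(-5 + 3) = -2 + √(-2) = -2 + I*√2)
v = -12/5 (v = (0 - 12)/(0 + 5) = -12/5 ≈ -2.4000)
(O(z(2), -5)*v)*(-7) = ((-2 + I*√2)*(-12/5))*(-7) = (24/5 - 12*I*√2/5)*(-7) = -168/5 + 84*I*√2/5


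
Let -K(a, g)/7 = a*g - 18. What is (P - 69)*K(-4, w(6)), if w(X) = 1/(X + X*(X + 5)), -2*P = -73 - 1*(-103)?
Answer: -31850/3 ≈ -10617.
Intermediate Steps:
P = -15 (P = -(-73 - 1*(-103))/2 = -(-73 + 103)/2 = -½*30 = -15)
w(X) = 1/(X + X*(5 + X))
K(a, g) = 126 - 7*a*g (K(a, g) = -7*(a*g - 18) = -7*(-18 + a*g) = 126 - 7*a*g)
(P - 69)*K(-4, w(6)) = (-15 - 69)*(126 - 7*(-4)*1/(6*(6 + 6))) = -84*(126 - 7*(-4)*(⅙)/12) = -84*(126 - 7*(-4)*(⅙)*(1/12)) = -84*(126 - 7*(-4)*1/72) = -84*(126 + 7/18) = -84*2275/18 = -31850/3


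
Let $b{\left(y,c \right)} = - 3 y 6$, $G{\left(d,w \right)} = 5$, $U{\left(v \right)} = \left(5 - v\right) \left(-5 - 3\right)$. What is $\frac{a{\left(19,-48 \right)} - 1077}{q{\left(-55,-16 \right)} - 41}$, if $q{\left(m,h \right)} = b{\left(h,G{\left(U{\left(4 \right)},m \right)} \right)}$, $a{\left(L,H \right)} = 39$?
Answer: $- \frac{1038}{247} \approx -4.2024$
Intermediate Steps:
$U{\left(v \right)} = -40 + 8 v$ ($U{\left(v \right)} = \left(5 - v\right) \left(-8\right) = -40 + 8 v$)
$b{\left(y,c \right)} = - 18 y$
$q{\left(m,h \right)} = - 18 h$
$\frac{a{\left(19,-48 \right)} - 1077}{q{\left(-55,-16 \right)} - 41} = \frac{39 - 1077}{\left(-18\right) \left(-16\right) - 41} = - \frac{1038}{288 - 41} = - \frac{1038}{247}$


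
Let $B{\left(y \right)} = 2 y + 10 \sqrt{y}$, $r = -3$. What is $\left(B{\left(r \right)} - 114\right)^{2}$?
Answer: $14100 - 2400 i \sqrt{3} \approx 14100.0 - 4156.9 i$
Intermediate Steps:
$\left(B{\left(r \right)} - 114\right)^{2} = \left(\left(2 \left(-3\right) + 10 \sqrt{-3}\right) - 114\right)^{2} = \left(\left(-6 + 10 i \sqrt{3}\right) - 114\right)^{2} = \left(-120 + 10 i \sqrt{3}\right)^{2}$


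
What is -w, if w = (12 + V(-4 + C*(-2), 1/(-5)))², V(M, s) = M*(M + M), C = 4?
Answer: -90000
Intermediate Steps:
V(M, s) = 2*M² (V(M, s) = M*(2*M) = 2*M²)
w = 90000 (w = (12 + 2*(-4 + 4*(-2))²)² = (12 + 2*(-4 - 8)²)² = (12 + 2*(-12)²)² = (12 + 2*144)² = (12 + 288)² = 300² = 90000)
-w = -1*90000 = -90000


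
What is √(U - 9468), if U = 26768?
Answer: 10*√173 ≈ 131.53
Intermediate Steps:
√(U - 9468) = √(26768 - 9468) = √17300 = 10*√173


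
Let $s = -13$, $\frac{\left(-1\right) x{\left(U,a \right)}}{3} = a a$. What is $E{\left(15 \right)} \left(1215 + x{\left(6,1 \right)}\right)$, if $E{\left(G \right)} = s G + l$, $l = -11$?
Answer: $-249672$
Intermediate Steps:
$x{\left(U,a \right)} = - 3 a^{2}$ ($x{\left(U,a \right)} = - 3 a a = - 3 a^{2}$)
$E{\left(G \right)} = -11 - 13 G$ ($E{\left(G \right)} = - 13 G - 11 = -11 - 13 G$)
$E{\left(15 \right)} \left(1215 + x{\left(6,1 \right)}\right) = \left(-11 - 195\right) \left(1215 - 3 \cdot 1^{2}\right) = \left(-11 - 195\right) \left(1215 - 3\right) = - 206 \left(1215 - 3\right) = \left(-206\right) 1212 = -249672$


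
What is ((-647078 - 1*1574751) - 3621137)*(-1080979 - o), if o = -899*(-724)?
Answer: 10119169881930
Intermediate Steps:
o = 650876
((-647078 - 1*1574751) - 3621137)*(-1080979 - o) = ((-647078 - 1*1574751) - 3621137)*(-1080979 - 1*650876) = ((-647078 - 1574751) - 3621137)*(-1080979 - 650876) = (-2221829 - 3621137)*(-1731855) = -5842966*(-1731855) = 10119169881930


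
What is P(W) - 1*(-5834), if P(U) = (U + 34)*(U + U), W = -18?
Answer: 5258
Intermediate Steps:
P(U) = 2*U*(34 + U) (P(U) = (34 + U)*(2*U) = 2*U*(34 + U))
P(W) - 1*(-5834) = 2*(-18)*(34 - 18) - 1*(-5834) = 2*(-18)*16 + 5834 = -576 + 5834 = 5258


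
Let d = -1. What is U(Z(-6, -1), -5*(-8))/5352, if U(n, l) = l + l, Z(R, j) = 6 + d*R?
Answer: 10/669 ≈ 0.014948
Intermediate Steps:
Z(R, j) = 6 - R
U(n, l) = 2*l
U(Z(-6, -1), -5*(-8))/5352 = (2*(-5*(-8)))/5352 = (2*40)*(1/5352) = 80*(1/5352) = 10/669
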